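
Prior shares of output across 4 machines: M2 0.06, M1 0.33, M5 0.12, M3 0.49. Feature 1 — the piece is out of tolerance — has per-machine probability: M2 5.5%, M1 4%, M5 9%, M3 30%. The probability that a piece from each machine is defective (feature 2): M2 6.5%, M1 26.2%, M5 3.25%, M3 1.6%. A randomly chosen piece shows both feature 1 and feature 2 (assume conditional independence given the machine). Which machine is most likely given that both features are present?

M1

Prior × likelihood for each hypothesis:
  M2: 0.06 × 0.055 × 0.065 = 0.0002145
  M1: 0.33 × 0.04 × 0.262 = 0.0034584
  M5: 0.12 × 0.09 × 0.0325 = 0.000351
  M3: 0.49 × 0.3 × 0.016 = 0.002352
Total = 0.0063759.
Largest term belongs to M1, so M1 is most probable.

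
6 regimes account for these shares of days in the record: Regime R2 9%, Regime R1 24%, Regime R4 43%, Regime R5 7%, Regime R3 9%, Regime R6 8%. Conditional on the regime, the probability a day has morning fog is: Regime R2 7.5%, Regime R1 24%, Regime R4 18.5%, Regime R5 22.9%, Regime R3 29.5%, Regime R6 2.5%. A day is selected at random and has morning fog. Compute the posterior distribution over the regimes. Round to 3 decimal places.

Unnormalized posteriors (prior × likelihood):
  Regime R2: 0.09 × 0.075 = 0.00675
  Regime R1: 0.24 × 0.24 = 0.0576
  Regime R4: 0.43 × 0.185 = 0.07955
  Regime R5: 0.07 × 0.229 = 0.01603
  Regime R3: 0.09 × 0.295 = 0.02655
  Regime R6: 0.08 × 0.025 = 0.002
Normalizing constant = 0.18848.
P(Regime R2 | fog) = 0.00675/0.18848 ≈ 0.036
P(Regime R1 | fog) = 0.0576/0.18848 ≈ 0.306
P(Regime R4 | fog) = 0.07955/0.18848 ≈ 0.422
P(Regime R5 | fog) = 0.01603/0.18848 ≈ 0.085
P(Regime R3 | fog) = 0.02655/0.18848 ≈ 0.141
P(Regime R6 | fog) = 0.002/0.18848 ≈ 0.011

Regime R2 0.036, Regime R1 0.306, Regime R4 0.422, Regime R5 0.085, Regime R3 0.141, Regime R6 0.011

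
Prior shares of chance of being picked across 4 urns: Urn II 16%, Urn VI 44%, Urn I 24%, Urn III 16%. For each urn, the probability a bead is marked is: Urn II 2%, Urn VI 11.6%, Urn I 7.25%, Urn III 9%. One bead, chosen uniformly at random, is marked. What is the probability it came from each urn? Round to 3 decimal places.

By Bayes' rule, posterior ∝ prior × likelihood:
  Urn II: 0.16 × 0.02 = 0.0032
  Urn VI: 0.44 × 0.116 = 0.05104
  Urn I: 0.24 × 0.0725 = 0.0174
  Urn III: 0.16 × 0.09 = 0.0144
Total = 0.08604.
P(Urn II | marked) = 0.0032/0.08604 ≈ 0.037
P(Urn VI | marked) = 0.05104/0.08604 ≈ 0.593
P(Urn I | marked) = 0.0174/0.08604 ≈ 0.202
P(Urn III | marked) = 0.0144/0.08604 ≈ 0.167
(Check: 0.037+0.593+0.202+0.167 = 0.999.)

Urn II 0.037, Urn VI 0.593, Urn I 0.202, Urn III 0.167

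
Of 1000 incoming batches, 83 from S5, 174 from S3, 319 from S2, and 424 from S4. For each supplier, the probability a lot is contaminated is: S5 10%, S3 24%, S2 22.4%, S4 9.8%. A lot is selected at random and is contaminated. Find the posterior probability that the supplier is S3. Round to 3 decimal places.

Unnormalized posteriors (prior × likelihood):
  S5: 0.083 × 0.1 = 0.0083
  S3: 0.174 × 0.24 = 0.04176
  S2: 0.319 × 0.224 = 0.071456
  S4: 0.424 × 0.098 = 0.041552
Sum = 0.163068.
P(S3 | evidence) = 0.04176 / 0.163068 ≈ 0.256.

0.256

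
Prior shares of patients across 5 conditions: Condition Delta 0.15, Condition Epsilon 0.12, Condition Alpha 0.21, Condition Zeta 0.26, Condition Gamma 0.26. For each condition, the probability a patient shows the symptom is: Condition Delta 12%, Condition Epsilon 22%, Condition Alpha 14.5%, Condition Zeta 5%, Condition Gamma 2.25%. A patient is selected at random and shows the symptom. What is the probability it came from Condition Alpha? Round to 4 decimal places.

0.3250

Unnormalized posteriors (prior × likelihood):
  Condition Delta: 0.15 × 0.12 = 0.018
  Condition Epsilon: 0.12 × 0.22 = 0.0264
  Condition Alpha: 0.21 × 0.145 = 0.03045
  Condition Zeta: 0.26 × 0.05 = 0.013
  Condition Gamma: 0.26 × 0.0225 = 0.00585
Normalizing constant = 0.0937.
P(Condition Alpha | evidence) = 0.03045 / 0.0937 ≈ 0.3250.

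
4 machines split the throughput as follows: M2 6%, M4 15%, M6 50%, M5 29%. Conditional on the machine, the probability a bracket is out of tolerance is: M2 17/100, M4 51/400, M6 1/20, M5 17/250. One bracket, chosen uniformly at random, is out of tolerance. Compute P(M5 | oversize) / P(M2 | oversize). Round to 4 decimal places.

1.9333

Prior × likelihood for each hypothesis:
  M2: 0.06 × 0.17 = 0.0102
  M4: 0.15 × 0.1275 = 0.019125
  M6: 0.5 × 0.05 = 0.025
  M5: 0.29 × 0.068 = 0.01972
Normalizing constant = 0.074045.
The ratio is 0.01972 / 0.0102 (the normalizer cancels) = 1.9333.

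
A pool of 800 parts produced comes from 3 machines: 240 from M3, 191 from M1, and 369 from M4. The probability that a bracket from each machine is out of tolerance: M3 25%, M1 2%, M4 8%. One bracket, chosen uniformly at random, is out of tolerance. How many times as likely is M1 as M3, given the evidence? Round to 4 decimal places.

0.0637

By Bayes' rule, posterior ∝ prior × likelihood:
  M3: 0.3 × 0.25 = 0.075
  M1: 0.23875 × 0.02 = 0.004775
  M4: 0.46125 × 0.08 = 0.0369
Total = 0.116675.
The ratio is 0.004775 / 0.075 (the normalizer cancels) = 0.0637.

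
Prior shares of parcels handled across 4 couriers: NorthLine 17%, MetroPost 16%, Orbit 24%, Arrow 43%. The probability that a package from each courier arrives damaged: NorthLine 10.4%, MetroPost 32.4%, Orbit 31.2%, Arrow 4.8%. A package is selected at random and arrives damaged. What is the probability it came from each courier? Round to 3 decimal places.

Unnormalized posteriors (prior × likelihood):
  NorthLine: 0.17 × 0.104 = 0.01768
  MetroPost: 0.16 × 0.324 = 0.05184
  Orbit: 0.24 × 0.312 = 0.07488
  Arrow: 0.43 × 0.048 = 0.02064
Total = 0.16504.
P(NorthLine | damaged) = 0.01768/0.16504 ≈ 0.107
P(MetroPost | damaged) = 0.05184/0.16504 ≈ 0.314
P(Orbit | damaged) = 0.07488/0.16504 ≈ 0.454
P(Arrow | damaged) = 0.02064/0.16504 ≈ 0.125

NorthLine 0.107, MetroPost 0.314, Orbit 0.454, Arrow 0.125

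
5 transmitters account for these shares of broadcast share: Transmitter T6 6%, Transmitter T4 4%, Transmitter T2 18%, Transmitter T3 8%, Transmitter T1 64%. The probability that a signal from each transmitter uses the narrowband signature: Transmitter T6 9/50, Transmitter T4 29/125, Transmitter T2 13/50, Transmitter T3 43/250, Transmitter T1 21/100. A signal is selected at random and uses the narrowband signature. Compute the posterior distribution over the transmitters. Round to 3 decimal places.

Transmitter T6 0.050, Transmitter T4 0.043, Transmitter T2 0.218, Transmitter T3 0.064, Transmitter T1 0.625

Compute prior × likelihood for every hypothesis:
  Transmitter T6: 0.06 × 0.18 = 0.0108
  Transmitter T4: 0.04 × 0.232 = 0.00928
  Transmitter T2: 0.18 × 0.26 = 0.0468
  Transmitter T3: 0.08 × 0.172 = 0.01376
  Transmitter T1: 0.64 × 0.21 = 0.1344
Sum = 0.21504.
P(Transmitter T6 | narrowband) = 0.0108/0.21504 ≈ 0.050
P(Transmitter T4 | narrowband) = 0.00928/0.21504 ≈ 0.043
P(Transmitter T2 | narrowband) = 0.0468/0.21504 ≈ 0.218
P(Transmitter T3 | narrowband) = 0.01376/0.21504 ≈ 0.064
P(Transmitter T1 | narrowband) = 0.1344/0.21504 ≈ 0.625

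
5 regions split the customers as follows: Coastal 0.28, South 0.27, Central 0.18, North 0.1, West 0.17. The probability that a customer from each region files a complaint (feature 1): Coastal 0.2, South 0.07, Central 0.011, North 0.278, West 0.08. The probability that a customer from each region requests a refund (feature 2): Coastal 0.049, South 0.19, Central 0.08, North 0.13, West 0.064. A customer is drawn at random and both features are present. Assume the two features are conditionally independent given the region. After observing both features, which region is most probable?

North

Unnormalized posteriors (prior × likelihood):
  Coastal: 0.28 × 0.2 × 0.049 = 0.002744
  South: 0.27 × 0.07 × 0.19 = 0.003591
  Central: 0.18 × 0.011 × 0.08 = 0.0001584
  North: 0.1 × 0.278 × 0.13 = 0.003614
  West: 0.17 × 0.08 × 0.064 = 0.0008704
Sum = 0.0109778.
Largest term belongs to North, so North is most probable.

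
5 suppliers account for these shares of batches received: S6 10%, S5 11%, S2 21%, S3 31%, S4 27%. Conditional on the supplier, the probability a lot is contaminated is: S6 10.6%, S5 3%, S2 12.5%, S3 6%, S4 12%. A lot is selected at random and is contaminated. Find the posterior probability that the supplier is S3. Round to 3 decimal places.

0.204

By Bayes' rule, posterior ∝ prior × likelihood:
  S6: 0.1 × 0.106 = 0.0106
  S5: 0.11 × 0.03 = 0.0033
  S2: 0.21 × 0.125 = 0.02625
  S3: 0.31 × 0.06 = 0.0186
  S4: 0.27 × 0.12 = 0.0324
Total = 0.09115.
P(S3 | evidence) = 0.0186 / 0.09115 ≈ 0.204.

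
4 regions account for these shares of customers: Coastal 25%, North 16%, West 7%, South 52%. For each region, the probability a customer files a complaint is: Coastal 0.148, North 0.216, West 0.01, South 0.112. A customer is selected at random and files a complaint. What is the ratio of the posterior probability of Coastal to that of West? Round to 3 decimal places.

52.857

Prior × likelihood for each hypothesis:
  Coastal: 0.25 × 0.148 = 0.037
  North: 0.16 × 0.216 = 0.03456
  West: 0.07 × 0.01 = 0.0007
  South: 0.52 × 0.112 = 0.05824
Normalizing constant = 0.1305.
The ratio is 0.037 / 0.0007 (the normalizer cancels) = 52.857.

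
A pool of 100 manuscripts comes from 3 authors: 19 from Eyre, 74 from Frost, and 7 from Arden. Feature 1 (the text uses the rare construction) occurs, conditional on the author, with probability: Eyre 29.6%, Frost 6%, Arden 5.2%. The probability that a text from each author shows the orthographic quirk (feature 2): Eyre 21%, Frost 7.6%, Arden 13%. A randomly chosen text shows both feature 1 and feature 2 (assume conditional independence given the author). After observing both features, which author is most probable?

Prior × likelihood for each hypothesis:
  Eyre: 0.19 × 0.296 × 0.21 = 0.0118104
  Frost: 0.74 × 0.06 × 0.076 = 0.0033744
  Arden: 0.07 × 0.052 × 0.13 = 0.0004732
Normalizing constant = 0.015658.
Largest term belongs to Eyre, so Eyre is most probable.

Eyre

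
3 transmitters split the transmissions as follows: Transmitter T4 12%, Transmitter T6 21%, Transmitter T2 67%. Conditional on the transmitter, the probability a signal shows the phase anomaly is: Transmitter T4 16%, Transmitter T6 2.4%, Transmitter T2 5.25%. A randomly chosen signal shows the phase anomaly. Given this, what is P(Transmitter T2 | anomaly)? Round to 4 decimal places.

0.5920

Compute prior × likelihood for every hypothesis:
  Transmitter T4: 0.12 × 0.16 = 0.0192
  Transmitter T6: 0.21 × 0.024 = 0.00504
  Transmitter T2: 0.67 × 0.0525 = 0.035175
Sum = 0.059415.
P(Transmitter T2 | evidence) = 0.035175 / 0.059415 ≈ 0.5920.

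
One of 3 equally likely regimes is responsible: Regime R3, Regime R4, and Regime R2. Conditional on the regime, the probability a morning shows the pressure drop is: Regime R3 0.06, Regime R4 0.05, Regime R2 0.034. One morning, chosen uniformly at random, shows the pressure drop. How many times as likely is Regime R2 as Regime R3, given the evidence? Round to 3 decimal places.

0.567

Since the prior is uniform, the posterior is proportional to the likelihood:
  Regime R3: 0.06
  Regime R4: 0.05
  Regime R2: 0.034
Total = 0.144.
The ratio is 0.034 / 0.06 (the normalizer cancels) = 0.567.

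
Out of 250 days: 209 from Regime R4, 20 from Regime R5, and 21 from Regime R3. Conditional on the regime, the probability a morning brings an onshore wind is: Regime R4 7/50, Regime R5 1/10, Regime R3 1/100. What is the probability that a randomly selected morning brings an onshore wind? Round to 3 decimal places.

0.126

By Bayes' rule, posterior ∝ prior × likelihood:
  Regime R4: 0.836 × 0.14 = 0.11704
  Regime R5: 0.08 × 0.1 = 0.008
  Regime R3: 0.084 × 0.01 = 0.00084
P(onshore) = 0.11704 + 0.008 + 0.00084 = 0.12588 → 0.126.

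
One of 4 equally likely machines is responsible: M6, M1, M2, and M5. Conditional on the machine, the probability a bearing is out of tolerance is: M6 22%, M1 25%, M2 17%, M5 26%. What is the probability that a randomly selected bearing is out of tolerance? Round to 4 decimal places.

With a uniform prior (1/4 each), posterior ∝ likelihood:
  M6: 0.22
  M1: 0.25
  M2: 0.17
  M5: 0.26
P(oversize) = (1/4) × (0.22 + 0.25 + 0.17 + 0.26) = 0.9/4 ≈ 0.2250.

0.2250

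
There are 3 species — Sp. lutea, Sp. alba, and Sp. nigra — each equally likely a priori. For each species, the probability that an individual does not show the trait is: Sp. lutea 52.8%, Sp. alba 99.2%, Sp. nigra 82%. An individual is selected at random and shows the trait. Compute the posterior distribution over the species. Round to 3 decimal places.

Sp. lutea 0.715, Sp. alba 0.012, Sp. nigra 0.273

Taking complements, P(trait | each) = Sp. lutea 0.472, Sp. alba 0.008, Sp. nigra 0.18.
With a uniform prior (1/3 each), posterior ∝ likelihood:
  Sp. lutea: 0.472
  Sp. alba: 0.008
  Sp. nigra: 0.18
Total = 0.66.
P(Sp. lutea | trait) = 0.472/0.66 ≈ 0.715
P(Sp. alba | trait) = 0.008/0.66 ≈ 0.012
P(Sp. nigra | trait) = 0.18/0.66 ≈ 0.273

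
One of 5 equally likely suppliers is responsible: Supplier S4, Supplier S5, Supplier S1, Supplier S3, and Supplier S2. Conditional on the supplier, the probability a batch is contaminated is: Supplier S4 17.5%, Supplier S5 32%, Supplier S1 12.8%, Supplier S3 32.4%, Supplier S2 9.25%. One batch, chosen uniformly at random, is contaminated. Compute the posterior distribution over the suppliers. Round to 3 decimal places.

With a uniform prior (1/5 each), posterior ∝ likelihood:
  Supplier S4: 0.175
  Supplier S5: 0.32
  Supplier S1: 0.128
  Supplier S3: 0.324
  Supplier S2: 0.0925
Normalizing constant = 1.0395.
P(Supplier S4 | contaminated) = 0.175/1.0395 ≈ 0.168
P(Supplier S5 | contaminated) = 0.32/1.0395 ≈ 0.308
P(Supplier S1 | contaminated) = 0.128/1.0395 ≈ 0.123
P(Supplier S3 | contaminated) = 0.324/1.0395 ≈ 0.312
P(Supplier S2 | contaminated) = 0.0925/1.0395 ≈ 0.089

Supplier S4 0.168, Supplier S5 0.308, Supplier S1 0.123, Supplier S3 0.312, Supplier S2 0.089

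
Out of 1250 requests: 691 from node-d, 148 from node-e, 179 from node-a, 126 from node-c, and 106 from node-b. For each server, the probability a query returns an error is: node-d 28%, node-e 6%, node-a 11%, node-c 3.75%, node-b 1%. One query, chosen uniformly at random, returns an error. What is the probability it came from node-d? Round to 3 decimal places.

0.849

Unnormalized posteriors (prior × likelihood):
  node-d: 0.5528 × 0.28 = 0.154784
  node-e: 0.1184 × 0.06 = 0.007104
  node-a: 0.1432 × 0.11 = 0.015752
  node-c: 0.1008 × 0.0375 = 0.00378
  node-b: 0.0848 × 0.01 = 0.000848
Sum = 0.182268.
P(node-d | evidence) = 0.154784 / 0.182268 ≈ 0.849.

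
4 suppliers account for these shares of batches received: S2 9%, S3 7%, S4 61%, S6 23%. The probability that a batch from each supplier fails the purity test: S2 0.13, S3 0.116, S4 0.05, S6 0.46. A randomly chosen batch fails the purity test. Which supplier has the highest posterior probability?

S6

Prior × likelihood for each hypothesis:
  S2: 0.09 × 0.13 = 0.0117
  S3: 0.07 × 0.116 = 0.00812
  S4: 0.61 × 0.05 = 0.0305
  S6: 0.23 × 0.46 = 0.1058
Normalizing constant = 0.15612.
Largest term belongs to S6, so S6 is most probable.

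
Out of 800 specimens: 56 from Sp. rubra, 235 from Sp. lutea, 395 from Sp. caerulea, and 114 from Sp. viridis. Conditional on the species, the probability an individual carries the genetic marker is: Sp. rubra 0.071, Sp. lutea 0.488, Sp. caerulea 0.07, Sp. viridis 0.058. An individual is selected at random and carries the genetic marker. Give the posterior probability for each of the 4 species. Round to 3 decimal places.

Sp. rubra 0.026, Sp. lutea 0.750, Sp. caerulea 0.181, Sp. viridis 0.043

Unnormalized posteriors (prior × likelihood):
  Sp. rubra: 0.07 × 0.071 = 0.00497
  Sp. lutea: 0.29375 × 0.488 = 0.14335
  Sp. caerulea: 0.49375 × 0.07 = 0.0345625
  Sp. viridis: 0.1425 × 0.058 = 0.008265
Normalizing constant = 0.1911475.
P(Sp. rubra | marker) = 0.00497/0.1911475 ≈ 0.026
P(Sp. lutea | marker) = 0.14335/0.1911475 ≈ 0.750
P(Sp. caerulea | marker) = 0.0345625/0.1911475 ≈ 0.181
P(Sp. viridis | marker) = 0.008265/0.1911475 ≈ 0.043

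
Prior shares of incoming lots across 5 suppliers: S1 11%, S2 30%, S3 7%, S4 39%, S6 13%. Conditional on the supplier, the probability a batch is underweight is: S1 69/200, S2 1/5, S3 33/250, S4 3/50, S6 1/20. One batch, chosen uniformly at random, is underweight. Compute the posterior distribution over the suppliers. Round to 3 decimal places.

S1 0.277, S2 0.438, S3 0.067, S4 0.171, S6 0.047

Prior × likelihood for each hypothesis:
  S1: 0.11 × 0.345 = 0.03795
  S2: 0.3 × 0.2 = 0.06
  S3: 0.07 × 0.132 = 0.00924
  S4: 0.39 × 0.06 = 0.0234
  S6: 0.13 × 0.05 = 0.0065
Sum = 0.13709.
P(S1 | underweight) = 0.03795/0.13709 ≈ 0.277
P(S2 | underweight) = 0.06/0.13709 ≈ 0.438
P(S3 | underweight) = 0.00924/0.13709 ≈ 0.067
P(S4 | underweight) = 0.0234/0.13709 ≈ 0.171
P(S6 | underweight) = 0.0065/0.13709 ≈ 0.047
(Check: 0.277+0.438+0.067+0.171+0.047 = 1.000.)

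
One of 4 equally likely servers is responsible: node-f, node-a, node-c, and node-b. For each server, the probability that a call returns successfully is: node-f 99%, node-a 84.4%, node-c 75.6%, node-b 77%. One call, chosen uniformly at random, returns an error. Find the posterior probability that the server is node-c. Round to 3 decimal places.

Taking complements, P(error | each) = node-f 0.01, node-a 0.156, node-c 0.244, node-b 0.23.
With a uniform prior (1/4 each), posterior ∝ likelihood:
  node-f: 0.01
  node-a: 0.156
  node-c: 0.244
  node-b: 0.23
Sum = 0.64.
P(node-c | evidence) = 0.244 / 0.64 ≈ 0.381.

0.381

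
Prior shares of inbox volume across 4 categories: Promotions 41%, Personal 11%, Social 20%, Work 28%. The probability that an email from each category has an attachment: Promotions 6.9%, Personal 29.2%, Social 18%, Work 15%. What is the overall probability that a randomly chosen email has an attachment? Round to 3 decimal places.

0.138

By Bayes' rule, posterior ∝ prior × likelihood:
  Promotions: 0.41 × 0.069 = 0.02829
  Personal: 0.11 × 0.292 = 0.03212
  Social: 0.2 × 0.18 = 0.036
  Work: 0.28 × 0.15 = 0.042
P(attachment) = 0.02829 + 0.03212 + 0.036 + 0.042 = 0.13841 → 0.138.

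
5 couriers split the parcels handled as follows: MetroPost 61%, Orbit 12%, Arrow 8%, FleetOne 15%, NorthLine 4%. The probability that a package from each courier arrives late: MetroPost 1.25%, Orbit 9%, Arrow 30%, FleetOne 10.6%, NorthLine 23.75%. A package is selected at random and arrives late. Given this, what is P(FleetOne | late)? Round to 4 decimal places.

0.2344

Compute prior × likelihood for every hypothesis:
  MetroPost: 0.61 × 0.0125 = 0.007625
  Orbit: 0.12 × 0.09 = 0.0108
  Arrow: 0.08 × 0.3 = 0.024
  FleetOne: 0.15 × 0.106 = 0.0159
  NorthLine: 0.04 × 0.2375 = 0.0095
Total = 0.067825.
P(FleetOne | evidence) = 0.0159 / 0.067825 ≈ 0.2344.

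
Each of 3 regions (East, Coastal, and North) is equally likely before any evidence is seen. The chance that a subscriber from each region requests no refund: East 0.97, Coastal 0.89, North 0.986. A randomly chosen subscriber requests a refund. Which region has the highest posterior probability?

Taking complements, P(refund | each) = East 0.03, Coastal 0.11, North 0.014.
Since the prior is uniform, the posterior is proportional to the likelihood:
  East: 0.03
  Coastal: 0.11
  North: 0.014
Total = 0.154.
Largest term belongs to Coastal, so Coastal is most probable.

Coastal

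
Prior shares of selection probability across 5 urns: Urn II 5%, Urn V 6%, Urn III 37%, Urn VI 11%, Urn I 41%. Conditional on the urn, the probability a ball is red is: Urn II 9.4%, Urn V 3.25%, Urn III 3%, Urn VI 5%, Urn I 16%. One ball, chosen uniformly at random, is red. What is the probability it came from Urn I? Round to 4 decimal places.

0.7383

By Bayes' rule, posterior ∝ prior × likelihood:
  Urn II: 0.05 × 0.094 = 0.0047
  Urn V: 0.06 × 0.0325 = 0.00195
  Urn III: 0.37 × 0.03 = 0.0111
  Urn VI: 0.11 × 0.05 = 0.0055
  Urn I: 0.41 × 0.16 = 0.0656
Total = 0.08885.
P(Urn I | evidence) = 0.0656 / 0.08885 ≈ 0.7383.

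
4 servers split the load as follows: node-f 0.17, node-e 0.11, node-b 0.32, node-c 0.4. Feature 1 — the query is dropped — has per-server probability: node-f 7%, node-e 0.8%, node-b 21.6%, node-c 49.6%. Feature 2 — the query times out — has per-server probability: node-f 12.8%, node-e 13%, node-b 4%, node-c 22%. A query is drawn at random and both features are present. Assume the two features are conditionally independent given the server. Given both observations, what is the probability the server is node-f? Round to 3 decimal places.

0.032

Compute prior × likelihood for every hypothesis:
  node-f: 0.17 × 0.07 × 0.128 = 0.0015232
  node-e: 0.11 × 0.008 × 0.13 = 0.0001144
  node-b: 0.32 × 0.216 × 0.04 = 0.0027648
  node-c: 0.4 × 0.496 × 0.22 = 0.043648
Total = 0.0480504.
P(node-f | evidence) = 0.0015232 / 0.0480504 ≈ 0.032.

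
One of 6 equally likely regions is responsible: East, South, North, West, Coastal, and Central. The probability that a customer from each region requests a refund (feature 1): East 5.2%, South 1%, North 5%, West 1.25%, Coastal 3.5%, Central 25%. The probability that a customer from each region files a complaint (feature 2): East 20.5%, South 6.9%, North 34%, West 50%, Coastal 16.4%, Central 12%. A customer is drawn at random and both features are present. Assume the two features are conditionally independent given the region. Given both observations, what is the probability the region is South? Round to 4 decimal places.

With a uniform prior (1/6 each), posterior ∝ likelihood:
  East: 0.052 × 0.205 = 0.01066
  South: 0.01 × 0.069 = 0.00069
  North: 0.05 × 0.34 = 0.017
  West: 0.0125 × 0.5 = 0.00625
  Coastal: 0.035 × 0.164 = 0.00574
  Central: 0.25 × 0.12 = 0.03
Normalizing constant = 0.07034.
P(South | evidence) = 0.00069 / 0.07034 ≈ 0.0098.

0.0098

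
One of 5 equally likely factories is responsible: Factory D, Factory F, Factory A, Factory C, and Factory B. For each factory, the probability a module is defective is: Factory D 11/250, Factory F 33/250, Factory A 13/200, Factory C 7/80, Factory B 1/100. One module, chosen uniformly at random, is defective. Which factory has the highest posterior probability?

Since the prior is uniform, the posterior is proportional to the likelihood:
  Factory D: 0.044
  Factory F: 0.132
  Factory A: 0.065
  Factory C: 0.0875
  Factory B: 0.01
Sum = 0.3385.
Largest term belongs to Factory F, so Factory F is most probable.

Factory F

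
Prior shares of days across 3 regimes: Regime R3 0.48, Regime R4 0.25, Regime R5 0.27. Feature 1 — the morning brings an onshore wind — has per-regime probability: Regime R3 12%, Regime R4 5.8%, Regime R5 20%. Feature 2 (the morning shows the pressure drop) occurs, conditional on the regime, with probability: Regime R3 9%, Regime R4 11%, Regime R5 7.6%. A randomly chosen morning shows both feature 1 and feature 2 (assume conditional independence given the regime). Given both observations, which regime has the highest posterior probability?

Regime R3

Unnormalized posteriors (prior × likelihood):
  Regime R3: 0.48 × 0.12 × 0.09 = 0.005184
  Regime R4: 0.25 × 0.058 × 0.11 = 0.001595
  Regime R5: 0.27 × 0.2 × 0.076 = 0.004104
Normalizing constant = 0.010883.
Largest term belongs to Regime R3, so Regime R3 is most probable.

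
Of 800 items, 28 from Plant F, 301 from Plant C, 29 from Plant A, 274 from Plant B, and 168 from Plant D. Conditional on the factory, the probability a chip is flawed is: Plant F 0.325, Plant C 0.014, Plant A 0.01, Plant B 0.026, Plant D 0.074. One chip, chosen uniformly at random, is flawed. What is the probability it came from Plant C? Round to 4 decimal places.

Compute prior × likelihood for every hypothesis:
  Plant F: 0.035 × 0.325 = 0.011375
  Plant C: 0.37625 × 0.014 = 0.0052675
  Plant A: 0.03625 × 0.01 = 0.0003625
  Plant B: 0.3425 × 0.026 = 0.008905
  Plant D: 0.21 × 0.074 = 0.01554
Total = 0.04145.
P(Plant C | evidence) = 0.0052675 / 0.04145 ≈ 0.1271.

0.1271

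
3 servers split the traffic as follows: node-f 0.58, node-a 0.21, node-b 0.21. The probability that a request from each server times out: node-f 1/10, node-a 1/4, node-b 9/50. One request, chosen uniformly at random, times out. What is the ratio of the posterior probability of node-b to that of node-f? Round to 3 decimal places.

0.652

Unnormalized posteriors (prior × likelihood):
  node-f: 0.58 × 0.1 = 0.058
  node-a: 0.21 × 0.25 = 0.0525
  node-b: 0.21 × 0.18 = 0.0378
Normalizing constant = 0.1483.
The ratio is 0.0378 / 0.058 (the normalizer cancels) = 0.652.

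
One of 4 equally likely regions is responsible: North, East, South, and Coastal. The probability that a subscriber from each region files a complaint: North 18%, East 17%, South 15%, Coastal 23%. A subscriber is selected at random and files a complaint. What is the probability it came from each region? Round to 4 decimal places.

Since the prior is uniform, the posterior is proportional to the likelihood:
  North: 0.18
  East: 0.17
  South: 0.15
  Coastal: 0.23
Sum = 0.73.
P(North | complaint) = 0.18/0.73 ≈ 0.2466
P(East | complaint) = 0.17/0.73 ≈ 0.2329
P(South | complaint) = 0.15/0.73 ≈ 0.2055
P(Coastal | complaint) = 0.23/0.73 ≈ 0.3151
(Check: 0.2466+0.2329+0.2055+0.3151 = 1.0001.)

North 0.2466, East 0.2329, South 0.2055, Coastal 0.3151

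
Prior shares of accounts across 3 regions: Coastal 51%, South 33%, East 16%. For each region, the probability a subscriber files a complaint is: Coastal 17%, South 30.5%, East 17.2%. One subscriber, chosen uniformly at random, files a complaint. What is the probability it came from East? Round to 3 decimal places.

0.128

Unnormalized posteriors (prior × likelihood):
  Coastal: 0.51 × 0.17 = 0.0867
  South: 0.33 × 0.305 = 0.10065
  East: 0.16 × 0.172 = 0.02752
Normalizing constant = 0.21487.
P(East | evidence) = 0.02752 / 0.21487 ≈ 0.128.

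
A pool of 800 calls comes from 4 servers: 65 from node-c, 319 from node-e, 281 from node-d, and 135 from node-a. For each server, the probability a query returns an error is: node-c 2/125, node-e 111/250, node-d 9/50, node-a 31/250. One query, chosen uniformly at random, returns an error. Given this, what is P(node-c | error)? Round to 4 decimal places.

0.0050

Prior × likelihood for each hypothesis:
  node-c: 0.08125 × 0.016 = 0.0013
  node-e: 0.39875 × 0.444 = 0.177045
  node-d: 0.35125 × 0.18 = 0.063225
  node-a: 0.16875 × 0.124 = 0.020925
Total = 0.262495.
P(node-c | evidence) = 0.0013 / 0.262495 ≈ 0.0050.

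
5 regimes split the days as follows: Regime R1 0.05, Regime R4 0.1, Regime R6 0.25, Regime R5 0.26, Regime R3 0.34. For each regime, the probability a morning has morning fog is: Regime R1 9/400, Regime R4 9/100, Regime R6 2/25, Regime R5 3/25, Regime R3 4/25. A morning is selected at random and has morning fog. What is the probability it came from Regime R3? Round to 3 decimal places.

Compute prior × likelihood for every hypothesis:
  Regime R1: 0.05 × 0.0225 = 0.001125
  Regime R4: 0.1 × 0.09 = 0.009
  Regime R6: 0.25 × 0.08 = 0.02
  Regime R5: 0.26 × 0.12 = 0.0312
  Regime R3: 0.34 × 0.16 = 0.0544
Total = 0.115725.
P(Regime R3 | evidence) = 0.0544 / 0.115725 ≈ 0.470.

0.470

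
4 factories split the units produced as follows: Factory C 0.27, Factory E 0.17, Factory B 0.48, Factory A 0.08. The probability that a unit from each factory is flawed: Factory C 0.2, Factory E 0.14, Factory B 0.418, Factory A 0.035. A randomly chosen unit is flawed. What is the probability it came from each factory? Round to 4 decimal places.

Prior × likelihood for each hypothesis:
  Factory C: 0.27 × 0.2 = 0.054
  Factory E: 0.17 × 0.14 = 0.0238
  Factory B: 0.48 × 0.418 = 0.20064
  Factory A: 0.08 × 0.035 = 0.0028
Normalizing constant = 0.28124.
P(Factory C | flawed) = 0.054/0.28124 ≈ 0.1920
P(Factory E | flawed) = 0.0238/0.28124 ≈ 0.0846
P(Factory B | flawed) = 0.20064/0.28124 ≈ 0.7134
P(Factory A | flawed) = 0.0028/0.28124 ≈ 0.0100

Factory C 0.1920, Factory E 0.0846, Factory B 0.7134, Factory A 0.0100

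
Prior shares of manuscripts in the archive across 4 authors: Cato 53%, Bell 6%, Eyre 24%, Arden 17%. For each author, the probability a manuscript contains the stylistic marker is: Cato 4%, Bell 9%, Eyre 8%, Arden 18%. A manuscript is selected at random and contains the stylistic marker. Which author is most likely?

Arden

Compute prior × likelihood for every hypothesis:
  Cato: 0.53 × 0.04 = 0.0212
  Bell: 0.06 × 0.09 = 0.0054
  Eyre: 0.24 × 0.08 = 0.0192
  Arden: 0.17 × 0.18 = 0.0306
Sum = 0.0764.
Largest term belongs to Arden, so Arden is most probable.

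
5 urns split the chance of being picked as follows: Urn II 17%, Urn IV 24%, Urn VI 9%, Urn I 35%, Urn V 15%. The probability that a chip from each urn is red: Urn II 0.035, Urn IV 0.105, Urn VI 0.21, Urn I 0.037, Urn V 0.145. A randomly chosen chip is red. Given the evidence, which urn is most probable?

Urn IV

Unnormalized posteriors (prior × likelihood):
  Urn II: 0.17 × 0.035 = 0.00595
  Urn IV: 0.24 × 0.105 = 0.0252
  Urn VI: 0.09 × 0.21 = 0.0189
  Urn I: 0.35 × 0.037 = 0.01295
  Urn V: 0.15 × 0.145 = 0.02175
Sum = 0.08475.
Largest term belongs to Urn IV, so Urn IV is most probable.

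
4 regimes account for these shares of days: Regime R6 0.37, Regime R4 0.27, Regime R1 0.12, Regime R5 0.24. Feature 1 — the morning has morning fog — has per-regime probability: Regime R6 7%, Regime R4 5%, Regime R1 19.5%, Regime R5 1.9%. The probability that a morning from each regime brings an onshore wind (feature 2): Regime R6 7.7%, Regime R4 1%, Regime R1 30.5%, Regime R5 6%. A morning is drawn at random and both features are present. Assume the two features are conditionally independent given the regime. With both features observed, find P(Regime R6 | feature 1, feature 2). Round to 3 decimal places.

0.209

Prior × likelihood for each hypothesis:
  Regime R6: 0.37 × 0.07 × 0.077 = 0.0019943
  Regime R4: 0.27 × 0.05 × 0.01 = 0.000135
  Regime R1: 0.12 × 0.195 × 0.305 = 0.007137
  Regime R5: 0.24 × 0.019 × 0.06 = 0.0002736
Normalizing constant = 0.0095399.
P(Regime R6 | evidence) = 0.0019943 / 0.0095399 ≈ 0.209.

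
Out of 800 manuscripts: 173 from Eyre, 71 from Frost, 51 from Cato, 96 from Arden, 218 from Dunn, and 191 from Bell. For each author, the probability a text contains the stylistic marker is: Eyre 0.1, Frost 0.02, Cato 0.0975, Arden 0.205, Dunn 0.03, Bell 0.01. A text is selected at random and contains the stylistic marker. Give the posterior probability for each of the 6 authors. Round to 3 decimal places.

Eyre 0.334, Frost 0.027, Cato 0.096, Arden 0.380, Dunn 0.126, Bell 0.037

By Bayes' rule, posterior ∝ prior × likelihood:
  Eyre: 0.21625 × 0.1 = 0.021625
  Frost: 0.08875 × 0.02 = 0.001775
  Cato: 0.06375 × 0.0975 = 0.006215625
  Arden: 0.12 × 0.205 = 0.0246
  Dunn: 0.2725 × 0.03 = 0.008175
  Bell: 0.23875 × 0.01 = 0.0023875
Total = 0.064778125.
P(Eyre | marker) = 0.021625/0.064778125 ≈ 0.334
P(Frost | marker) = 0.001775/0.064778125 ≈ 0.027
P(Cato | marker) = 0.006215625/0.064778125 ≈ 0.096
P(Arden | marker) = 0.0246/0.064778125 ≈ 0.380
P(Dunn | marker) = 0.008175/0.064778125 ≈ 0.126
P(Bell | marker) = 0.0023875/0.064778125 ≈ 0.037
(Check: 0.334+0.027+0.096+0.380+0.126+0.037 = 1.000.)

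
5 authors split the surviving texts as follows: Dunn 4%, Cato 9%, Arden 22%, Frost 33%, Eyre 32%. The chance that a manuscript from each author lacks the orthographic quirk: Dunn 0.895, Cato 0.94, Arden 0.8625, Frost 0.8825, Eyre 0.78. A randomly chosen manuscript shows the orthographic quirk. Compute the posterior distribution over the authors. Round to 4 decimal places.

Taking complements, P(quirk | each) = Dunn 0.105, Cato 0.06, Arden 0.1375, Frost 0.1175, Eyre 0.22.
Compute prior × likelihood for every hypothesis:
  Dunn: 0.04 × 0.105 = 0.0042
  Cato: 0.09 × 0.06 = 0.0054
  Arden: 0.22 × 0.1375 = 0.03025
  Frost: 0.33 × 0.1175 = 0.038775
  Eyre: 0.32 × 0.22 = 0.0704
Total = 0.149025.
P(Dunn | quirk) = 0.0042/0.149025 ≈ 0.0282
P(Cato | quirk) = 0.0054/0.149025 ≈ 0.0362
P(Arden | quirk) = 0.03025/0.149025 ≈ 0.2030
P(Frost | quirk) = 0.038775/0.149025 ≈ 0.2602
P(Eyre | quirk) = 0.0704/0.149025 ≈ 0.4724
(Check: 0.0282+0.0362+0.2030+0.2602+0.4724 = 1.0000.)

Dunn 0.0282, Cato 0.0362, Arden 0.2030, Frost 0.2602, Eyre 0.4724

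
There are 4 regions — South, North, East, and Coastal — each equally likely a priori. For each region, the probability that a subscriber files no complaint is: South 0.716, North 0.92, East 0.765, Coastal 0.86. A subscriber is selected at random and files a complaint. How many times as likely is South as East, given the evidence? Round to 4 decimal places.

1.2085

Taking complements, P(complaint | each) = South 0.284, North 0.08, East 0.235, Coastal 0.14.
Since the prior is uniform, the posterior is proportional to the likelihood:
  South: 0.284
  North: 0.08
  East: 0.235
  Coastal: 0.14
Normalizing constant = 0.739.
The ratio is 0.284 / 0.235 (the normalizer cancels) = 1.2085.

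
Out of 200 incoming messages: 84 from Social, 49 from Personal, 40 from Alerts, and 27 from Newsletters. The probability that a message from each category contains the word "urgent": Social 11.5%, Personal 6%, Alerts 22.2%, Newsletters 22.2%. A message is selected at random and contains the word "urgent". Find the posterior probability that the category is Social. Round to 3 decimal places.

Prior × likelihood for each hypothesis:
  Social: 0.42 × 0.115 = 0.0483
  Personal: 0.245 × 0.06 = 0.0147
  Alerts: 0.2 × 0.222 = 0.0444
  Newsletters: 0.135 × 0.222 = 0.02997
Total = 0.13737.
P(Social | evidence) = 0.0483 / 0.13737 ≈ 0.352.

0.352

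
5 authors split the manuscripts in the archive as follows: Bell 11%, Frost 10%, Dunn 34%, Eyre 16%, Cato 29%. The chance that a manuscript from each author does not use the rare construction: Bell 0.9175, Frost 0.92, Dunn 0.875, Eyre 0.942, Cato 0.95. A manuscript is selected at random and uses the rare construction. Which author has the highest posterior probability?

Dunn

Taking complements, P(rare-form | each) = Bell 0.0825, Frost 0.08, Dunn 0.125, Eyre 0.058, Cato 0.05.
Unnormalized posteriors (prior × likelihood):
  Bell: 0.11 × 0.0825 = 0.009075
  Frost: 0.1 × 0.08 = 0.008
  Dunn: 0.34 × 0.125 = 0.0425
  Eyre: 0.16 × 0.058 = 0.00928
  Cato: 0.29 × 0.05 = 0.0145
Total = 0.083355.
Largest term belongs to Dunn, so Dunn is most probable.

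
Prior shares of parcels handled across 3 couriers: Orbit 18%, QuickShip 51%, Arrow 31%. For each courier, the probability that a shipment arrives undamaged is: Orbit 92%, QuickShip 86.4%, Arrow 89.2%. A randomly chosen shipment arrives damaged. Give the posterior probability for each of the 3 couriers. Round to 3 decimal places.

Orbit 0.123, QuickShip 0.592, Arrow 0.286

Taking complements, P(damaged | each) = Orbit 0.08, QuickShip 0.136, Arrow 0.108.
Compute prior × likelihood for every hypothesis:
  Orbit: 0.18 × 0.08 = 0.0144
  QuickShip: 0.51 × 0.136 = 0.06936
  Arrow: 0.31 × 0.108 = 0.03348
Normalizing constant = 0.11724.
P(Orbit | damaged) = 0.0144/0.11724 ≈ 0.123
P(QuickShip | damaged) = 0.06936/0.11724 ≈ 0.592
P(Arrow | damaged) = 0.03348/0.11724 ≈ 0.286
(Check: 0.123+0.592+0.286 = 1.001.)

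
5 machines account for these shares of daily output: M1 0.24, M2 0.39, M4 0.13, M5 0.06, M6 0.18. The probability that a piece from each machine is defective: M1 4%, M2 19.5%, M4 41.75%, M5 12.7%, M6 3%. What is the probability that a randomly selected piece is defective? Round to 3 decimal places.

Compute prior × likelihood for every hypothesis:
  M1: 0.24 × 0.04 = 0.0096
  M2: 0.39 × 0.195 = 0.07605
  M4: 0.13 × 0.4175 = 0.054275
  M5: 0.06 × 0.127 = 0.00762
  M6: 0.18 × 0.03 = 0.0054
P(defective) = 0.0096 + 0.07605 + 0.054275 + 0.00762 + 0.0054 = 0.152945 → 0.153.

0.153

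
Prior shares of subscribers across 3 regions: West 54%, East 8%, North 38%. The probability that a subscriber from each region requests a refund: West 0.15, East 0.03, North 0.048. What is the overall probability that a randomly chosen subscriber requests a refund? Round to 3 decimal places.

Compute prior × likelihood for every hypothesis:
  West: 0.54 × 0.15 = 0.081
  East: 0.08 × 0.03 = 0.0024
  North: 0.38 × 0.048 = 0.01824
P(refund) = 0.081 + 0.0024 + 0.01824 = 0.10164 → 0.102.

0.102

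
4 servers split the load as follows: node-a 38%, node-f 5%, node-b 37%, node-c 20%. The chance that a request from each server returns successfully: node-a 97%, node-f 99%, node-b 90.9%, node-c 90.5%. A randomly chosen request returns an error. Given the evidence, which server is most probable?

node-b

Taking complements, P(error | each) = node-a 0.03, node-f 0.01, node-b 0.091, node-c 0.095.
Prior × likelihood for each hypothesis:
  node-a: 0.38 × 0.03 = 0.0114
  node-f: 0.05 × 0.01 = 0.0005
  node-b: 0.37 × 0.091 = 0.03367
  node-c: 0.2 × 0.095 = 0.019
Normalizing constant = 0.06457.
Largest term belongs to node-b, so node-b is most probable.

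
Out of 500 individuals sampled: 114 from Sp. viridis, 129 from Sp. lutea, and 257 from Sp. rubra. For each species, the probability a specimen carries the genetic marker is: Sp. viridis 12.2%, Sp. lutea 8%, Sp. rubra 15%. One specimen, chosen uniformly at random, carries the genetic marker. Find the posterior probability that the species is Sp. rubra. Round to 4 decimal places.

0.6141

Compute prior × likelihood for every hypothesis:
  Sp. viridis: 0.228 × 0.122 = 0.027816
  Sp. lutea: 0.258 × 0.08 = 0.02064
  Sp. rubra: 0.514 × 0.15 = 0.0771
Total = 0.125556.
P(Sp. rubra | evidence) = 0.0771 / 0.125556 ≈ 0.6141.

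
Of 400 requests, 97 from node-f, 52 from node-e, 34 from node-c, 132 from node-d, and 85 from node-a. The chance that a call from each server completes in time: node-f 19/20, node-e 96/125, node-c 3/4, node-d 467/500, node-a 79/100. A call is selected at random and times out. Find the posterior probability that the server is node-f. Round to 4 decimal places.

0.0933

Taking complements, P(timeout | each) = node-f 0.05, node-e 0.232, node-c 0.25, node-d 0.066, node-a 0.21.
By Bayes' rule, posterior ∝ prior × likelihood:
  node-f: 0.2425 × 0.05 = 0.012125
  node-e: 0.13 × 0.232 = 0.03016
  node-c: 0.085 × 0.25 = 0.02125
  node-d: 0.33 × 0.066 = 0.02178
  node-a: 0.2125 × 0.21 = 0.044625
Normalizing constant = 0.12994.
P(node-f | evidence) = 0.012125 / 0.12994 ≈ 0.0933.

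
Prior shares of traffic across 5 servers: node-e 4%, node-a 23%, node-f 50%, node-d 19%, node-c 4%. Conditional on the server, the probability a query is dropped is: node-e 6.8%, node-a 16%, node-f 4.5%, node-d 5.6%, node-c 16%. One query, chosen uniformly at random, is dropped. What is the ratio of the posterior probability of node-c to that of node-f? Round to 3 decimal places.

Prior × likelihood for each hypothesis:
  node-e: 0.04 × 0.068 = 0.00272
  node-a: 0.23 × 0.16 = 0.0368
  node-f: 0.5 × 0.045 = 0.0225
  node-d: 0.19 × 0.056 = 0.01064
  node-c: 0.04 × 0.16 = 0.0064
Normalizing constant = 0.07906.
The ratio is 0.0064 / 0.0225 (the normalizer cancels) = 0.284.

0.284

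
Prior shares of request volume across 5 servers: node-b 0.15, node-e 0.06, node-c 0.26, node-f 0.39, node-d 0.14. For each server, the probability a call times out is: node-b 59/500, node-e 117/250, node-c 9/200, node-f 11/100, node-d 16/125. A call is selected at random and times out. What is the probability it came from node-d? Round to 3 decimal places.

0.151

Compute prior × likelihood for every hypothesis:
  node-b: 0.15 × 0.118 = 0.0177
  node-e: 0.06 × 0.468 = 0.02808
  node-c: 0.26 × 0.045 = 0.0117
  node-f: 0.39 × 0.11 = 0.0429
  node-d: 0.14 × 0.128 = 0.01792
Sum = 0.1183.
P(node-d | evidence) = 0.01792 / 0.1183 ≈ 0.151.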